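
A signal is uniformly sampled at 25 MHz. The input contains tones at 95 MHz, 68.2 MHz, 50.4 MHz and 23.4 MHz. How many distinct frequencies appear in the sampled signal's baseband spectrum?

4

fs/2 = 12.5 MHz.
95 MHz mod fs = 20 MHz.
20 MHz > fs/2 = 12.5 MHz, folds to fs − 20 MHz = 5 MHz.
68.2 MHz mod fs = 18.2 MHz.
18.2 MHz > fs/2 = 12.5 MHz, folds to fs − 18.2 MHz = 6.8 MHz.
50.4 MHz mod fs = 0.4 MHz.
0.4 MHz ≤ fs/2 = 12.5 MHz, appears at 0.4 MHz.
23.4 MHz > fs/2 = 12.5 MHz, folds to fs − 23.4 MHz = 1.6 MHz.
Distinct values: {0.4 MHz, 1.6 MHz, 5 MHz, 6.8 MHz} → 4.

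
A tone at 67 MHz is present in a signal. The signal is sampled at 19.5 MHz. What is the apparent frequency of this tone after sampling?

67 MHz mod fs = 8.5 MHz.
8.5 MHz ≤ fs/2 = 9.75 MHz, appears at 8.5 MHz.

8.5 MHz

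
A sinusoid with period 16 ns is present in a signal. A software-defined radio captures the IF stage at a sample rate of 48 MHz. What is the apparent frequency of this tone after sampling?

14.5 MHz

T = 16 ns → f = 1/T = 62.5 MHz.
62.5 MHz mod fs = 14.5 MHz.
14.5 MHz ≤ fs/2 = 24 MHz, appears at 14.5 MHz.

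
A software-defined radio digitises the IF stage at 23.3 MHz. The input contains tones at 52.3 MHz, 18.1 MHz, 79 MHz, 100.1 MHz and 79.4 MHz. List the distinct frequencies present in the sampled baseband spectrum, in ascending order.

fs/2 = 11.65 MHz.
52.3 MHz mod fs = 5.7 MHz.
5.7 MHz ≤ fs/2 = 11.65 MHz, appears at 5.7 MHz.
18.1 MHz > fs/2 = 11.65 MHz, folds to fs − 18.1 MHz = 5.2 MHz.
79 MHz mod fs = 9.1 MHz.
9.1 MHz ≤ fs/2 = 11.65 MHz, appears at 9.1 MHz.
100.1 MHz mod fs = 6.9 MHz.
6.9 MHz ≤ fs/2 = 11.65 MHz, appears at 6.9 MHz.
79.4 MHz mod fs = 9.5 MHz.
9.5 MHz ≤ fs/2 = 11.65 MHz, appears at 9.5 MHz.
Distinct values: {5.2 MHz, 5.7 MHz, 6.9 MHz, 9.1 MHz, 9.5 MHz}.

5.2 MHz, 5.7 MHz, 6.9 MHz, 9.1 MHz, 9.5 MHz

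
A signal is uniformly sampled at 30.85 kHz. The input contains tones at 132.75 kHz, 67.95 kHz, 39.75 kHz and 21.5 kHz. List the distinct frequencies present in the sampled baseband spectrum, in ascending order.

6.25 kHz, 8.9 kHz, 9.35 kHz

fs/2 = 15.425 kHz.
132.75 kHz mod fs = 9.35 kHz.
9.35 kHz ≤ fs/2 = 15.425 kHz, appears at 9.35 kHz.
67.95 kHz mod fs = 6.25 kHz.
6.25 kHz ≤ fs/2 = 15.425 kHz, appears at 6.25 kHz.
39.75 kHz mod fs = 8.9 kHz.
8.9 kHz ≤ fs/2 = 15.425 kHz, appears at 8.9 kHz.
21.5 kHz > fs/2 = 15.425 kHz, folds to fs − 21.5 kHz = 9.35 kHz.
Distinct values: {6.25 kHz, 8.9 kHz, 9.35 kHz}.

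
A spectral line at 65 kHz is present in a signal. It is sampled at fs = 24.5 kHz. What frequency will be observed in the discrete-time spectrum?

65 kHz mod fs = 16 kHz.
16 kHz > fs/2 = 12.25 kHz, folds to fs − 16 kHz = 8.5 kHz.

8.5 kHz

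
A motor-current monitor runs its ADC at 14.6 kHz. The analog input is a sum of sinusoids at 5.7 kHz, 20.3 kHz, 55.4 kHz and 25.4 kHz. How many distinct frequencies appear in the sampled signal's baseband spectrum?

3

fs/2 = 7.3 kHz.
5.7 kHz ≤ fs/2 = 7.3 kHz, passes unchanged.
20.3 kHz mod fs = 5.7 kHz.
5.7 kHz ≤ fs/2 = 7.3 kHz, appears at 5.7 kHz.
55.4 kHz mod fs = 11.6 kHz.
11.6 kHz > fs/2 = 7.3 kHz, folds to fs − 11.6 kHz = 3 kHz.
25.4 kHz mod fs = 10.8 kHz.
10.8 kHz > fs/2 = 7.3 kHz, folds to fs − 10.8 kHz = 3.8 kHz.
Distinct values: {3 kHz, 3.8 kHz, 5.7 kHz} → 3.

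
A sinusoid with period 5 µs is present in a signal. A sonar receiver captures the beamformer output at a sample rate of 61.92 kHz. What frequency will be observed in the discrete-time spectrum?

14.24 kHz

T = 5 µs → f = 1/T = 200 kHz.
200 kHz mod fs = 14.24 kHz.
14.24 kHz ≤ fs/2 = 30.96 kHz, appears at 14.24 kHz.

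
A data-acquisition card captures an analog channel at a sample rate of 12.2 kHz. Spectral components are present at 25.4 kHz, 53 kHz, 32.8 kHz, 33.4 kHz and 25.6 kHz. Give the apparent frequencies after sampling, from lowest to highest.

1 kHz, 1.2 kHz, 3.2 kHz, 3.8 kHz, 4.2 kHz

fs/2 = 6.1 kHz.
25.4 kHz mod fs = 1 kHz.
1 kHz ≤ fs/2 = 6.1 kHz, appears at 1 kHz.
53 kHz mod fs = 4.2 kHz.
4.2 kHz ≤ fs/2 = 6.1 kHz, appears at 4.2 kHz.
32.8 kHz mod fs = 8.4 kHz.
8.4 kHz > fs/2 = 6.1 kHz, folds to fs − 8.4 kHz = 3.8 kHz.
33.4 kHz mod fs = 9 kHz.
9 kHz > fs/2 = 6.1 kHz, folds to fs − 9 kHz = 3.2 kHz.
25.6 kHz mod fs = 1.2 kHz.
1.2 kHz ≤ fs/2 = 6.1 kHz, appears at 1.2 kHz.
Distinct values: {1 kHz, 1.2 kHz, 3.2 kHz, 3.8 kHz, 4.2 kHz}.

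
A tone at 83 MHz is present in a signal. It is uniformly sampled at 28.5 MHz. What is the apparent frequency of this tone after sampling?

2.5 MHz

83 MHz mod fs = 26 MHz.
26 MHz > fs/2 = 14.25 MHz, folds to fs − 26 MHz = 2.5 MHz.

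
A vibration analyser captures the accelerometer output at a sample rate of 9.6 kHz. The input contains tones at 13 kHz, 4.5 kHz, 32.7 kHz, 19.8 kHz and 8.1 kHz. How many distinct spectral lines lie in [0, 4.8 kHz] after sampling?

5

fs/2 = 4.8 kHz.
13 kHz mod fs = 3.4 kHz.
3.4 kHz ≤ fs/2 = 4.8 kHz, appears at 3.4 kHz.
4.5 kHz ≤ fs/2 = 4.8 kHz, passes unchanged.
32.7 kHz mod fs = 3.9 kHz.
3.9 kHz ≤ fs/2 = 4.8 kHz, appears at 3.9 kHz.
19.8 kHz mod fs = 0.6 kHz.
0.6 kHz ≤ fs/2 = 4.8 kHz, appears at 0.6 kHz.
8.1 kHz > fs/2 = 4.8 kHz, folds to fs − 8.1 kHz = 1.5 kHz.
Distinct values: {0.6 kHz, 1.5 kHz, 3.4 kHz, 3.9 kHz, 4.5 kHz} → 5.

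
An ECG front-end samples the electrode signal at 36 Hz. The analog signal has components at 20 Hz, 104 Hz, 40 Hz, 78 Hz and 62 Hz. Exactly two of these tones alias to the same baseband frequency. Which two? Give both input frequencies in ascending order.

fs/2 = 18 Hz.
20 Hz > fs/2 = 18 Hz, folds to fs − 20 Hz = 16 Hz.
104 Hz mod fs = 32 Hz.
32 Hz > fs/2 = 18 Hz, folds to fs − 32 Hz = 4 Hz.
40 Hz mod fs = 4 Hz.
4 Hz ≤ fs/2 = 18 Hz, appears at 4 Hz.
78 Hz mod fs = 6 Hz.
6 Hz ≤ fs/2 = 18 Hz, appears at 6 Hz.
62 Hz mod fs = 26 Hz.
26 Hz > fs/2 = 18 Hz, folds to fs − 26 Hz = 10 Hz.
40 Hz and 104 Hz both map to 4 Hz.

40 Hz, 104 Hz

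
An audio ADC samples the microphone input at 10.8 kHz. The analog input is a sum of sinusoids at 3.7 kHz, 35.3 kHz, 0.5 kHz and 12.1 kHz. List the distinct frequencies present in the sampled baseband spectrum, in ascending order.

fs/2 = 5.4 kHz.
3.7 kHz ≤ fs/2 = 5.4 kHz, passes unchanged.
35.3 kHz mod fs = 2.9 kHz.
2.9 kHz ≤ fs/2 = 5.4 kHz, appears at 2.9 kHz.
0.5 kHz ≤ fs/2 = 5.4 kHz, passes unchanged.
12.1 kHz mod fs = 1.3 kHz.
1.3 kHz ≤ fs/2 = 5.4 kHz, appears at 1.3 kHz.
Distinct values: {0.5 kHz, 1.3 kHz, 2.9 kHz, 3.7 kHz}.

0.5 kHz, 1.3 kHz, 2.9 kHz, 3.7 kHz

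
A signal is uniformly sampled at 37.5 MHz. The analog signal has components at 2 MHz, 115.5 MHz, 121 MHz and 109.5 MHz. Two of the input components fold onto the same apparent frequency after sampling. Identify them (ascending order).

fs/2 = 18.75 MHz.
2 MHz ≤ fs/2 = 18.75 MHz, passes unchanged.
115.5 MHz mod fs = 3 MHz.
3 MHz ≤ fs/2 = 18.75 MHz, appears at 3 MHz.
121 MHz mod fs = 8.5 MHz.
8.5 MHz ≤ fs/2 = 18.75 MHz, appears at 8.5 MHz.
109.5 MHz mod fs = 34.5 MHz.
34.5 MHz > fs/2 = 18.75 MHz, folds to fs − 34.5 MHz = 3 MHz.
109.5 MHz and 115.5 MHz both map to 3 MHz.

109.5 MHz, 115.5 MHz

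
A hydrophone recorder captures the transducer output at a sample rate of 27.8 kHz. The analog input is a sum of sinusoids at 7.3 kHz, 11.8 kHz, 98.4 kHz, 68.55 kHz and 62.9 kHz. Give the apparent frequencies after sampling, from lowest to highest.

7.3 kHz, 11.8 kHz, 12.8 kHz, 12.95 kHz

fs/2 = 13.9 kHz.
7.3 kHz ≤ fs/2 = 13.9 kHz, passes unchanged.
11.8 kHz ≤ fs/2 = 13.9 kHz, passes unchanged.
98.4 kHz mod fs = 15 kHz.
15 kHz > fs/2 = 13.9 kHz, folds to fs − 15 kHz = 12.8 kHz.
68.55 kHz mod fs = 12.95 kHz.
12.95 kHz ≤ fs/2 = 13.9 kHz, appears at 12.95 kHz.
62.9 kHz mod fs = 7.3 kHz.
7.3 kHz ≤ fs/2 = 13.9 kHz, appears at 7.3 kHz.
Distinct values: {7.3 kHz, 11.8 kHz, 12.8 kHz, 12.95 kHz}.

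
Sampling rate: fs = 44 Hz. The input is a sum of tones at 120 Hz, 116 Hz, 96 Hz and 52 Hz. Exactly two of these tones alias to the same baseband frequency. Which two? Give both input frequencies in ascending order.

fs/2 = 22 Hz.
120 Hz mod fs = 32 Hz.
32 Hz > fs/2 = 22 Hz, folds to fs − 32 Hz = 12 Hz.
116 Hz mod fs = 28 Hz.
28 Hz > fs/2 = 22 Hz, folds to fs − 28 Hz = 16 Hz.
96 Hz mod fs = 8 Hz.
8 Hz ≤ fs/2 = 22 Hz, appears at 8 Hz.
52 Hz mod fs = 8 Hz.
8 Hz ≤ fs/2 = 22 Hz, appears at 8 Hz.
52 Hz and 96 Hz both map to 8 Hz.

52 Hz, 96 Hz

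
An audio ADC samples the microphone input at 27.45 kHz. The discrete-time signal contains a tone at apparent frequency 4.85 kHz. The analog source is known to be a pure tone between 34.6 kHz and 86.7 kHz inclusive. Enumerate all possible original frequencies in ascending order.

Frequencies that alias to 4.85 kHz are k·fs ± 4.85 kHz for integer k ≥ 0.
k=0: 4.85 kHz.
k=1: 22.6 kHz, 32.3 kHz.
k=2: 50.05 kHz, 59.75 kHz.
k=3: 77.5 kHz, 87.2 kHz.
k=4: 104.95 kHz, 114.65 kHz.
Within [34.6 kHz, 86.7 kHz]: 50.05 kHz, 59.75 kHz, 77.5 kHz.

50.05 kHz, 59.75 kHz, 77.5 kHz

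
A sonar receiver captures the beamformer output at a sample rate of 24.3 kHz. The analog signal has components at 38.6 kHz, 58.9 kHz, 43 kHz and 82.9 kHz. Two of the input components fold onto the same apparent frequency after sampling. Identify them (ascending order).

38.6 kHz, 82.9 kHz

fs/2 = 12.15 kHz.
38.6 kHz mod fs = 14.3 kHz.
14.3 kHz > fs/2 = 12.15 kHz, folds to fs − 14.3 kHz = 10 kHz.
58.9 kHz mod fs = 10.3 kHz.
10.3 kHz ≤ fs/2 = 12.15 kHz, appears at 10.3 kHz.
43 kHz mod fs = 18.7 kHz.
18.7 kHz > fs/2 = 12.15 kHz, folds to fs − 18.7 kHz = 5.6 kHz.
82.9 kHz mod fs = 10 kHz.
10 kHz ≤ fs/2 = 12.15 kHz, appears at 10 kHz.
38.6 kHz and 82.9 kHz both map to 10 kHz.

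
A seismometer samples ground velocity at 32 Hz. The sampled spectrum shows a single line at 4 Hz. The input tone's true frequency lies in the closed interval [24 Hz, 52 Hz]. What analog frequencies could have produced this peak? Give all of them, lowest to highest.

28 Hz, 36 Hz

Frequencies that alias to 4 Hz are k·fs ± 4 Hz for integer k ≥ 0.
k=0: 4 Hz.
k=1: 28 Hz, 36 Hz.
k=2: 60 Hz, 68 Hz.
Within [24 Hz, 52 Hz]: 28 Hz, 36 Hz.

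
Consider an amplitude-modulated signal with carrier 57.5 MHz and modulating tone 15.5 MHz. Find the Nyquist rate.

AM sidebands sit at fc ± fm = 42 MHz and 73 MHz.
Highest-frequency component: 73 MHz.
Nyquist rate = 2 × 73 MHz = 146 MHz.

146 MHz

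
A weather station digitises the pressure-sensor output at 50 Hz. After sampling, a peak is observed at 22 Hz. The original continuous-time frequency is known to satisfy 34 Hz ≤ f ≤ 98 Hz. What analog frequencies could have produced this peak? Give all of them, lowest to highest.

Frequencies that alias to 22 Hz are k·fs ± 22 Hz for integer k ≥ 0.
k=0: 22 Hz.
k=1: 28 Hz, 72 Hz.
k=2: 78 Hz, 122 Hz.
k=3: 128 Hz, 172 Hz.
Within [34 Hz, 98 Hz]: 72 Hz, 78 Hz.

72 Hz, 78 Hz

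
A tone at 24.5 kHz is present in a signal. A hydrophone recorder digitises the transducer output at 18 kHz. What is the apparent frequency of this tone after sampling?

6.5 kHz

24.5 kHz mod fs = 6.5 kHz.
6.5 kHz ≤ fs/2 = 9 kHz, appears at 6.5 kHz.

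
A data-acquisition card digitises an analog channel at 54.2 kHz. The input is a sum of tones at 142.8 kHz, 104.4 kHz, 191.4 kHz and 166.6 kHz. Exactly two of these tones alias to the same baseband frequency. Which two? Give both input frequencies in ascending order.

104.4 kHz, 166.6 kHz

fs/2 = 27.1 kHz.
142.8 kHz mod fs = 34.4 kHz.
34.4 kHz > fs/2 = 27.1 kHz, folds to fs − 34.4 kHz = 19.8 kHz.
104.4 kHz mod fs = 50.2 kHz.
50.2 kHz > fs/2 = 27.1 kHz, folds to fs − 50.2 kHz = 4 kHz.
191.4 kHz mod fs = 28.8 kHz.
28.8 kHz > fs/2 = 27.1 kHz, folds to fs − 28.8 kHz = 25.4 kHz.
166.6 kHz mod fs = 4 kHz.
4 kHz ≤ fs/2 = 27.1 kHz, appears at 4 kHz.
104.4 kHz and 166.6 kHz both map to 4 kHz.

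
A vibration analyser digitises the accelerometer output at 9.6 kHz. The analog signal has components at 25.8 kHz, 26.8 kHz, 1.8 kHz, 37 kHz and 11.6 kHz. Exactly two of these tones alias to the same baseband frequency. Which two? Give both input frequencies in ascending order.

11.6 kHz, 26.8 kHz

fs/2 = 4.8 kHz.
25.8 kHz mod fs = 6.6 kHz.
6.6 kHz > fs/2 = 4.8 kHz, folds to fs − 6.6 kHz = 3 kHz.
26.8 kHz mod fs = 7.6 kHz.
7.6 kHz > fs/2 = 4.8 kHz, folds to fs − 7.6 kHz = 2 kHz.
1.8 kHz ≤ fs/2 = 4.8 kHz, passes unchanged.
37 kHz mod fs = 8.2 kHz.
8.2 kHz > fs/2 = 4.8 kHz, folds to fs − 8.2 kHz = 1.4 kHz.
11.6 kHz mod fs = 2 kHz.
2 kHz ≤ fs/2 = 4.8 kHz, appears at 2 kHz.
11.6 kHz and 26.8 kHz both map to 2 kHz.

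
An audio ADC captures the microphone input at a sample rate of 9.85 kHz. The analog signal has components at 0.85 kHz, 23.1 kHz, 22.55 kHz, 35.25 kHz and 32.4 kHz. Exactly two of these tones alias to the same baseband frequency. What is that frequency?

2.85 kHz

fs/2 = 4.925 kHz.
0.85 kHz ≤ fs/2 = 4.925 kHz, passes unchanged.
23.1 kHz mod fs = 3.4 kHz.
3.4 kHz ≤ fs/2 = 4.925 kHz, appears at 3.4 kHz.
22.55 kHz mod fs = 2.85 kHz.
2.85 kHz ≤ fs/2 = 4.925 kHz, appears at 2.85 kHz.
35.25 kHz mod fs = 5.7 kHz.
5.7 kHz > fs/2 = 4.925 kHz, folds to fs − 5.7 kHz = 4.15 kHz.
32.4 kHz mod fs = 2.85 kHz.
2.85 kHz ≤ fs/2 = 4.925 kHz, appears at 2.85 kHz.
22.55 kHz and 32.4 kHz both map to 2.85 kHz.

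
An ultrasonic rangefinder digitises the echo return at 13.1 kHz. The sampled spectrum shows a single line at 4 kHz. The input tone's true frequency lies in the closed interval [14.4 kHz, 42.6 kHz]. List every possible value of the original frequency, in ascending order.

17.1 kHz, 22.2 kHz, 30.2 kHz, 35.3 kHz

Frequencies that alias to 4 kHz are k·fs ± 4 kHz for integer k ≥ 0.
k=0: 4 kHz.
k=1: 9.1 kHz, 17.1 kHz.
k=2: 22.2 kHz, 30.2 kHz.
k=3: 35.3 kHz, 43.3 kHz.
k=4: 48.4 kHz, 56.4 kHz.
Within [14.4 kHz, 42.6 kHz]: 17.1 kHz, 22.2 kHz, 30.2 kHz, 35.3 kHz.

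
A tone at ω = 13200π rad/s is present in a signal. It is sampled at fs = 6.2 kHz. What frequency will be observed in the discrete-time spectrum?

ω = 13200π rad/s → f = ω/(2π) = 6600 Hz = 6.6 kHz.
6.6 kHz mod fs = 0.4 kHz.
0.4 kHz ≤ fs/2 = 3.1 kHz, appears at 0.4 kHz.

0.4 kHz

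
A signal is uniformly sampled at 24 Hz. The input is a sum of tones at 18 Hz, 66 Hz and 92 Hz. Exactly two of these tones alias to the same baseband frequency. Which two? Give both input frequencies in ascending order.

fs/2 = 12 Hz.
18 Hz > fs/2 = 12 Hz, folds to fs − 18 Hz = 6 Hz.
66 Hz mod fs = 18 Hz.
18 Hz > fs/2 = 12 Hz, folds to fs − 18 Hz = 6 Hz.
92 Hz mod fs = 20 Hz.
20 Hz > fs/2 = 12 Hz, folds to fs − 20 Hz = 4 Hz.
18 Hz and 66 Hz both map to 6 Hz.

18 Hz, 66 Hz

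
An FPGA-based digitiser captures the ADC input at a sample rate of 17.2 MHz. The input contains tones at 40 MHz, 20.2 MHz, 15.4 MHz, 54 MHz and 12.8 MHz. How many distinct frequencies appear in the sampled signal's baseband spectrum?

5

fs/2 = 8.6 MHz.
40 MHz mod fs = 5.6 MHz.
5.6 MHz ≤ fs/2 = 8.6 MHz, appears at 5.6 MHz.
20.2 MHz mod fs = 3 MHz.
3 MHz ≤ fs/2 = 8.6 MHz, appears at 3 MHz.
15.4 MHz > fs/2 = 8.6 MHz, folds to fs − 15.4 MHz = 1.8 MHz.
54 MHz mod fs = 2.4 MHz.
2.4 MHz ≤ fs/2 = 8.6 MHz, appears at 2.4 MHz.
12.8 MHz > fs/2 = 8.6 MHz, folds to fs − 12.8 MHz = 4.4 MHz.
Distinct values: {1.8 MHz, 2.4 MHz, 3 MHz, 4.4 MHz, 5.6 MHz} → 5.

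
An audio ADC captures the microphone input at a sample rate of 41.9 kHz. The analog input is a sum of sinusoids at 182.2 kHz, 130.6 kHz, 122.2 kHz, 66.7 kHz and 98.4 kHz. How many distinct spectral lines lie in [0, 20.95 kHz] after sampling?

fs/2 = 20.95 kHz.
182.2 kHz mod fs = 14.6 kHz.
14.6 kHz ≤ fs/2 = 20.95 kHz, appears at 14.6 kHz.
130.6 kHz mod fs = 4.9 kHz.
4.9 kHz ≤ fs/2 = 20.95 kHz, appears at 4.9 kHz.
122.2 kHz mod fs = 38.4 kHz.
38.4 kHz > fs/2 = 20.95 kHz, folds to fs − 38.4 kHz = 3.5 kHz.
66.7 kHz mod fs = 24.8 kHz.
24.8 kHz > fs/2 = 20.95 kHz, folds to fs − 24.8 kHz = 17.1 kHz.
98.4 kHz mod fs = 14.6 kHz.
14.6 kHz ≤ fs/2 = 20.95 kHz, appears at 14.6 kHz.
Distinct values: {3.5 kHz, 4.9 kHz, 14.6 kHz, 17.1 kHz} → 4.

4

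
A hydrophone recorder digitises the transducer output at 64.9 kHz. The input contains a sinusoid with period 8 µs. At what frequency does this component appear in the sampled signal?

4.8 kHz

T = 8 µs → f = 1/T = 125 kHz.
125 kHz mod fs = 60.1 kHz.
60.1 kHz > fs/2 = 32.45 kHz, folds to fs − 60.1 kHz = 4.8 kHz.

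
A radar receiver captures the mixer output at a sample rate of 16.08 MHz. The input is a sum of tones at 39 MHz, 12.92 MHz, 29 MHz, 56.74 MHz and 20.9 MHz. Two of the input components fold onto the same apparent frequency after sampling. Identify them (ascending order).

fs/2 = 8.04 MHz.
39 MHz mod fs = 6.84 MHz.
6.84 MHz ≤ fs/2 = 8.04 MHz, appears at 6.84 MHz.
12.92 MHz > fs/2 = 8.04 MHz, folds to fs − 12.92 MHz = 3.16 MHz.
29 MHz mod fs = 12.92 MHz.
12.92 MHz > fs/2 = 8.04 MHz, folds to fs − 12.92 MHz = 3.16 MHz.
56.74 MHz mod fs = 8.5 MHz.
8.5 MHz > fs/2 = 8.04 MHz, folds to fs − 8.5 MHz = 7.58 MHz.
20.9 MHz mod fs = 4.82 MHz.
4.82 MHz ≤ fs/2 = 8.04 MHz, appears at 4.82 MHz.
12.92 MHz and 29 MHz both map to 3.16 MHz.

12.92 MHz, 29 MHz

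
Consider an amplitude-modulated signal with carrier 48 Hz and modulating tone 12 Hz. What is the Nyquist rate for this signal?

AM sidebands sit at fc ± fm = 36 Hz and 60 Hz.
Highest-frequency component: 60 Hz.
Nyquist rate = 2 × 60 Hz = 120 Hz.

120 Hz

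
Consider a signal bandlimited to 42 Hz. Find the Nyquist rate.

Nyquist rate = 2 × 42 Hz = 84 Hz.

84 Hz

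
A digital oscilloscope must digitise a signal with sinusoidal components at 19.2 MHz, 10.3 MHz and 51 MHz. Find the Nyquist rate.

Highest-frequency component: 51 MHz.
Nyquist rate = 2 × 51 MHz = 102 MHz.

102 MHz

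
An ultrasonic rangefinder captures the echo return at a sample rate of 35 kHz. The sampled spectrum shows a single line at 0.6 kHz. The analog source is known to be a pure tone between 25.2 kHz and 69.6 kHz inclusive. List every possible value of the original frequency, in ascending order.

34.4 kHz, 35.6 kHz, 69.4 kHz

Frequencies that alias to 0.6 kHz are k·fs ± 0.6 kHz for integer k ≥ 0.
k=0: 0.6 kHz.
k=1: 34.4 kHz, 35.6 kHz.
k=2: 69.4 kHz, 70.6 kHz.
k=3: 104.4 kHz, 105.6 kHz.
Within [25.2 kHz, 69.6 kHz]: 34.4 kHz, 35.6 kHz, 69.4 kHz.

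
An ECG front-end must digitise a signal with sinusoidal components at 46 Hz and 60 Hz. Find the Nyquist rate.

Highest-frequency component: 60 Hz.
Nyquist rate = 2 × 60 Hz = 120 Hz.

120 Hz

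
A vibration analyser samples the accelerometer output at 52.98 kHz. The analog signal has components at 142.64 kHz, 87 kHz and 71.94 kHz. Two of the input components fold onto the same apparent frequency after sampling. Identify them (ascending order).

71.94 kHz, 87 kHz

fs/2 = 26.49 kHz.
142.64 kHz mod fs = 36.68 kHz.
36.68 kHz > fs/2 = 26.49 kHz, folds to fs − 36.68 kHz = 16.3 kHz.
87 kHz mod fs = 34.02 kHz.
34.02 kHz > fs/2 = 26.49 kHz, folds to fs − 34.02 kHz = 18.96 kHz.
71.94 kHz mod fs = 18.96 kHz.
18.96 kHz ≤ fs/2 = 26.49 kHz, appears at 18.96 kHz.
71.94 kHz and 87 kHz both map to 18.96 kHz.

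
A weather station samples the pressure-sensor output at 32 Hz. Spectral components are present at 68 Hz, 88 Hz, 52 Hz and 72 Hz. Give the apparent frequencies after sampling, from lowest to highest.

4 Hz, 8 Hz, 12 Hz

fs/2 = 16 Hz.
68 Hz mod fs = 4 Hz.
4 Hz ≤ fs/2 = 16 Hz, appears at 4 Hz.
88 Hz mod fs = 24 Hz.
24 Hz > fs/2 = 16 Hz, folds to fs − 24 Hz = 8 Hz.
52 Hz mod fs = 20 Hz.
20 Hz > fs/2 = 16 Hz, folds to fs − 20 Hz = 12 Hz.
72 Hz mod fs = 8 Hz.
8 Hz ≤ fs/2 = 16 Hz, appears at 8 Hz.
Distinct values: {4 Hz, 8 Hz, 12 Hz}.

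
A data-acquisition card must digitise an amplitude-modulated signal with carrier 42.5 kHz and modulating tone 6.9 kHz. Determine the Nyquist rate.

98.8 kHz

AM sidebands sit at fc ± fm = 35.6 kHz and 49.4 kHz.
Highest-frequency component: 49.4 kHz.
Nyquist rate = 2 × 49.4 kHz = 98.8 kHz.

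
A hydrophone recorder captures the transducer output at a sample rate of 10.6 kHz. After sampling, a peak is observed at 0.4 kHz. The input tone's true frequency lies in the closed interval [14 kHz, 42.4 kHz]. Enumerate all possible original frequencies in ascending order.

Frequencies that alias to 0.4 kHz are k·fs ± 0.4 kHz for integer k ≥ 0.
k=0: 0.4 kHz.
k=1: 10.2 kHz, 11 kHz.
k=2: 20.8 kHz, 21.6 kHz.
k=3: 31.4 kHz, 32.2 kHz.
k=4: 42 kHz, 42.8 kHz.
k=5: 52.6 kHz, 53.4 kHz.
Within [14 kHz, 42.4 kHz]: 20.8 kHz, 21.6 kHz, 31.4 kHz, 32.2 kHz, 42 kHz.

20.8 kHz, 21.6 kHz, 31.4 kHz, 32.2 kHz, 42 kHz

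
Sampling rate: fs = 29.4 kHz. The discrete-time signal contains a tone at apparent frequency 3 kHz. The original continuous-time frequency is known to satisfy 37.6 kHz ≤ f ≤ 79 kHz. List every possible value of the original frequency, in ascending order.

Frequencies that alias to 3 kHz are k·fs ± 3 kHz for integer k ≥ 0.
k=0: 3 kHz.
k=1: 26.4 kHz, 32.4 kHz.
k=2: 55.8 kHz, 61.8 kHz.
k=3: 85.2 kHz, 91.2 kHz.
Within [37.6 kHz, 79 kHz]: 55.8 kHz, 61.8 kHz.

55.8 kHz, 61.8 kHz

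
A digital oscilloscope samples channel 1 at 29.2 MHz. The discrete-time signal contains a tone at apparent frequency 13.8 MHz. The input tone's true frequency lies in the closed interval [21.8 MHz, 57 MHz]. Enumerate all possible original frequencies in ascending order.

43 MHz, 44.6 MHz

Frequencies that alias to 13.8 MHz are k·fs ± 13.8 MHz for integer k ≥ 0.
k=0: 13.8 MHz.
k=1: 15.4 MHz, 43 MHz.
k=2: 44.6 MHz, 72.2 MHz.
k=3: 73.8 MHz, 101.4 MHz.
Within [21.8 MHz, 57 MHz]: 43 MHz, 44.6 MHz.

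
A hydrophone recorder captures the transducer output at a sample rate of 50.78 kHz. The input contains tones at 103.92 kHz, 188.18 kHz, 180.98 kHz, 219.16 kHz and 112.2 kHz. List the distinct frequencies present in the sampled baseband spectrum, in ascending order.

fs/2 = 25.39 kHz.
103.92 kHz mod fs = 2.36 kHz.
2.36 kHz ≤ fs/2 = 25.39 kHz, appears at 2.36 kHz.
188.18 kHz mod fs = 35.84 kHz.
35.84 kHz > fs/2 = 25.39 kHz, folds to fs − 35.84 kHz = 14.94 kHz.
180.98 kHz mod fs = 28.64 kHz.
28.64 kHz > fs/2 = 25.39 kHz, folds to fs − 28.64 kHz = 22.14 kHz.
219.16 kHz mod fs = 16.04 kHz.
16.04 kHz ≤ fs/2 = 25.39 kHz, appears at 16.04 kHz.
112.2 kHz mod fs = 10.64 kHz.
10.64 kHz ≤ fs/2 = 25.39 kHz, appears at 10.64 kHz.
Distinct values: {2.36 kHz, 10.64 kHz, 14.94 kHz, 16.04 kHz, 22.14 kHz}.

2.36 kHz, 10.64 kHz, 14.94 kHz, 16.04 kHz, 22.14 kHz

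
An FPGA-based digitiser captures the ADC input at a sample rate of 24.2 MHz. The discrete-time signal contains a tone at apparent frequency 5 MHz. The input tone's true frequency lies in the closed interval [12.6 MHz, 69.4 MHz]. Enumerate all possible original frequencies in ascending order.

19.2 MHz, 29.2 MHz, 43.4 MHz, 53.4 MHz, 67.6 MHz

Frequencies that alias to 5 MHz are k·fs ± 5 MHz for integer k ≥ 0.
k=0: 5 MHz.
k=1: 19.2 MHz, 29.2 MHz.
k=2: 43.4 MHz, 53.4 MHz.
k=3: 67.6 MHz, 77.6 MHz.
k=4: 91.8 MHz, 101.8 MHz.
Within [12.6 MHz, 69.4 MHz]: 19.2 MHz, 29.2 MHz, 43.4 MHz, 53.4 MHz, 67.6 MHz.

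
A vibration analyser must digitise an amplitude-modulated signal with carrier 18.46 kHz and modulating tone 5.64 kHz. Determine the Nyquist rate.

48.2 kHz

AM sidebands sit at fc ± fm = 12.82 kHz and 24.1 kHz.
Highest-frequency component: 24.1 kHz.
Nyquist rate = 2 × 24.1 kHz = 48.2 kHz.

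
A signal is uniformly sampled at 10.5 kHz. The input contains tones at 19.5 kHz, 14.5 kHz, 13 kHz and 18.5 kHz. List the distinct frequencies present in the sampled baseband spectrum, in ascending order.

1.5 kHz, 2.5 kHz, 4 kHz

fs/2 = 5.25 kHz.
19.5 kHz mod fs = 9 kHz.
9 kHz > fs/2 = 5.25 kHz, folds to fs − 9 kHz = 1.5 kHz.
14.5 kHz mod fs = 4 kHz.
4 kHz ≤ fs/2 = 5.25 kHz, appears at 4 kHz.
13 kHz mod fs = 2.5 kHz.
2.5 kHz ≤ fs/2 = 5.25 kHz, appears at 2.5 kHz.
18.5 kHz mod fs = 8 kHz.
8 kHz > fs/2 = 5.25 kHz, folds to fs − 8 kHz = 2.5 kHz.
Distinct values: {1.5 kHz, 2.5 kHz, 4 kHz}.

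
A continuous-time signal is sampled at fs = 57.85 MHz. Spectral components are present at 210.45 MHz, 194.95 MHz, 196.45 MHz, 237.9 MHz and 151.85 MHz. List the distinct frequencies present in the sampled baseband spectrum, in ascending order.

fs/2 = 28.925 MHz.
210.45 MHz mod fs = 36.9 MHz.
36.9 MHz > fs/2 = 28.925 MHz, folds to fs − 36.9 MHz = 20.95 MHz.
194.95 MHz mod fs = 21.4 MHz.
21.4 MHz ≤ fs/2 = 28.925 MHz, appears at 21.4 MHz.
196.45 MHz mod fs = 22.9 MHz.
22.9 MHz ≤ fs/2 = 28.925 MHz, appears at 22.9 MHz.
237.9 MHz mod fs = 6.5 MHz.
6.5 MHz ≤ fs/2 = 28.925 MHz, appears at 6.5 MHz.
151.85 MHz mod fs = 36.15 MHz.
36.15 MHz > fs/2 = 28.925 MHz, folds to fs − 36.15 MHz = 21.7 MHz.
Distinct values: {6.5 MHz, 20.95 MHz, 21.4 MHz, 21.7 MHz, 22.9 MHz}.

6.5 MHz, 20.95 MHz, 21.4 MHz, 21.7 MHz, 22.9 MHz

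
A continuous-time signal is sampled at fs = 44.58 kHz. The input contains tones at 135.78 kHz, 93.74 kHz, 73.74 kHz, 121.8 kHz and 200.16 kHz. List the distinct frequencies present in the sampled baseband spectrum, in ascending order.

fs/2 = 22.29 kHz.
135.78 kHz mod fs = 2.04 kHz.
2.04 kHz ≤ fs/2 = 22.29 kHz, appears at 2.04 kHz.
93.74 kHz mod fs = 4.58 kHz.
4.58 kHz ≤ fs/2 = 22.29 kHz, appears at 4.58 kHz.
73.74 kHz mod fs = 29.16 kHz.
29.16 kHz > fs/2 = 22.29 kHz, folds to fs − 29.16 kHz = 15.42 kHz.
121.8 kHz mod fs = 32.64 kHz.
32.64 kHz > fs/2 = 22.29 kHz, folds to fs − 32.64 kHz = 11.94 kHz.
200.16 kHz mod fs = 21.84 kHz.
21.84 kHz ≤ fs/2 = 22.29 kHz, appears at 21.84 kHz.
Distinct values: {2.04 kHz, 4.58 kHz, 11.94 kHz, 15.42 kHz, 21.84 kHz}.

2.04 kHz, 4.58 kHz, 11.94 kHz, 15.42 kHz, 21.84 kHz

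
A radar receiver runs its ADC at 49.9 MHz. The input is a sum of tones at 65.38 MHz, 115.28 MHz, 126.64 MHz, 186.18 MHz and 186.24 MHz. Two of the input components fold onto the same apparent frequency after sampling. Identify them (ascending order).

65.38 MHz, 115.28 MHz

fs/2 = 24.95 MHz.
65.38 MHz mod fs = 15.48 MHz.
15.48 MHz ≤ fs/2 = 24.95 MHz, appears at 15.48 MHz.
115.28 MHz mod fs = 15.48 MHz.
15.48 MHz ≤ fs/2 = 24.95 MHz, appears at 15.48 MHz.
126.64 MHz mod fs = 26.84 MHz.
26.84 MHz > fs/2 = 24.95 MHz, folds to fs − 26.84 MHz = 23.06 MHz.
186.18 MHz mod fs = 36.48 MHz.
36.48 MHz > fs/2 = 24.95 MHz, folds to fs − 36.48 MHz = 13.42 MHz.
186.24 MHz mod fs = 36.54 MHz.
36.54 MHz > fs/2 = 24.95 MHz, folds to fs − 36.54 MHz = 13.36 MHz.
65.38 MHz and 115.28 MHz both map to 15.48 MHz.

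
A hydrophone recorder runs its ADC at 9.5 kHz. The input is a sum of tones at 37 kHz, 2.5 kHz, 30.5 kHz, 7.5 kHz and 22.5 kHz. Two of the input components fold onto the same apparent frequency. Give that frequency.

fs/2 = 4.75 kHz.
37 kHz mod fs = 8.5 kHz.
8.5 kHz > fs/2 = 4.75 kHz, folds to fs − 8.5 kHz = 1 kHz.
2.5 kHz ≤ fs/2 = 4.75 kHz, passes unchanged.
30.5 kHz mod fs = 2 kHz.
2 kHz ≤ fs/2 = 4.75 kHz, appears at 2 kHz.
7.5 kHz > fs/2 = 4.75 kHz, folds to fs − 7.5 kHz = 2 kHz.
22.5 kHz mod fs = 3.5 kHz.
3.5 kHz ≤ fs/2 = 4.75 kHz, appears at 3.5 kHz.
7.5 kHz and 30.5 kHz both map to 2 kHz.

2 kHz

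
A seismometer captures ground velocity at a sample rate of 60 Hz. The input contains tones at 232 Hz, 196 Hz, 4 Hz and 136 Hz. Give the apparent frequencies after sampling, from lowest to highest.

fs/2 = 30 Hz.
232 Hz mod fs = 52 Hz.
52 Hz > fs/2 = 30 Hz, folds to fs − 52 Hz = 8 Hz.
196 Hz mod fs = 16 Hz.
16 Hz ≤ fs/2 = 30 Hz, appears at 16 Hz.
4 Hz ≤ fs/2 = 30 Hz, passes unchanged.
136 Hz mod fs = 16 Hz.
16 Hz ≤ fs/2 = 30 Hz, appears at 16 Hz.
Distinct values: {4 Hz, 8 Hz, 16 Hz}.

4 Hz, 8 Hz, 16 Hz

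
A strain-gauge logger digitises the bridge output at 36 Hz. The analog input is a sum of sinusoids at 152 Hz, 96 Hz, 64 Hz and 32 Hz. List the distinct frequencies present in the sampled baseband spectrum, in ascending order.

fs/2 = 18 Hz.
152 Hz mod fs = 8 Hz.
8 Hz ≤ fs/2 = 18 Hz, appears at 8 Hz.
96 Hz mod fs = 24 Hz.
24 Hz > fs/2 = 18 Hz, folds to fs − 24 Hz = 12 Hz.
64 Hz mod fs = 28 Hz.
28 Hz > fs/2 = 18 Hz, folds to fs − 28 Hz = 8 Hz.
32 Hz > fs/2 = 18 Hz, folds to fs − 32 Hz = 4 Hz.
Distinct values: {4 Hz, 8 Hz, 12 Hz}.

4 Hz, 8 Hz, 12 Hz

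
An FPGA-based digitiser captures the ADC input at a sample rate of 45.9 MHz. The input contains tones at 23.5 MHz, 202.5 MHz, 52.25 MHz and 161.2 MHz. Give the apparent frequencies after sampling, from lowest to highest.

6.35 MHz, 18.9 MHz, 22.4 MHz

fs/2 = 22.95 MHz.
23.5 MHz > fs/2 = 22.95 MHz, folds to fs − 23.5 MHz = 22.4 MHz.
202.5 MHz mod fs = 18.9 MHz.
18.9 MHz ≤ fs/2 = 22.95 MHz, appears at 18.9 MHz.
52.25 MHz mod fs = 6.35 MHz.
6.35 MHz ≤ fs/2 = 22.95 MHz, appears at 6.35 MHz.
161.2 MHz mod fs = 23.5 MHz.
23.5 MHz > fs/2 = 22.95 MHz, folds to fs − 23.5 MHz = 22.4 MHz.
Distinct values: {6.35 MHz, 18.9 MHz, 22.4 MHz}.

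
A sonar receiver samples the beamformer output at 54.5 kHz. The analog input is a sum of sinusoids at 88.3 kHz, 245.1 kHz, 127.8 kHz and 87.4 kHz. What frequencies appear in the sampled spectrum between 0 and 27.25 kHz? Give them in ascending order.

fs/2 = 27.25 kHz.
88.3 kHz mod fs = 33.8 kHz.
33.8 kHz > fs/2 = 27.25 kHz, folds to fs − 33.8 kHz = 20.7 kHz.
245.1 kHz mod fs = 27.1 kHz.
27.1 kHz ≤ fs/2 = 27.25 kHz, appears at 27.1 kHz.
127.8 kHz mod fs = 18.8 kHz.
18.8 kHz ≤ fs/2 = 27.25 kHz, appears at 18.8 kHz.
87.4 kHz mod fs = 32.9 kHz.
32.9 kHz > fs/2 = 27.25 kHz, folds to fs − 32.9 kHz = 21.6 kHz.
Distinct values: {18.8 kHz, 20.7 kHz, 21.6 kHz, 27.1 kHz}.

18.8 kHz, 20.7 kHz, 21.6 kHz, 27.1 kHz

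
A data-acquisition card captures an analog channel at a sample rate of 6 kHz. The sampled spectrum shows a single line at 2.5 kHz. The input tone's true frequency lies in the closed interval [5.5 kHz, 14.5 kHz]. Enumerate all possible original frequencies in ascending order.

Frequencies that alias to 2.5 kHz are k·fs ± 2.5 kHz for integer k ≥ 0.
k=0: 2.5 kHz.
k=1: 3.5 kHz, 8.5 kHz.
k=2: 9.5 kHz, 14.5 kHz.
k=3: 15.5 kHz, 20.5 kHz.
Within [5.5 kHz, 14.5 kHz]: 8.5 kHz, 9.5 kHz, 14.5 kHz.

8.5 kHz, 9.5 kHz, 14.5 kHz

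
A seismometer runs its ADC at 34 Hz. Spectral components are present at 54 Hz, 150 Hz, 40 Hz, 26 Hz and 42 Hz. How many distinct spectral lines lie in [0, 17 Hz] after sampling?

3

fs/2 = 17 Hz.
54 Hz mod fs = 20 Hz.
20 Hz > fs/2 = 17 Hz, folds to fs − 20 Hz = 14 Hz.
150 Hz mod fs = 14 Hz.
14 Hz ≤ fs/2 = 17 Hz, appears at 14 Hz.
40 Hz mod fs = 6 Hz.
6 Hz ≤ fs/2 = 17 Hz, appears at 6 Hz.
26 Hz > fs/2 = 17 Hz, folds to fs − 26 Hz = 8 Hz.
42 Hz mod fs = 8 Hz.
8 Hz ≤ fs/2 = 17 Hz, appears at 8 Hz.
Distinct values: {6 Hz, 8 Hz, 14 Hz} → 3.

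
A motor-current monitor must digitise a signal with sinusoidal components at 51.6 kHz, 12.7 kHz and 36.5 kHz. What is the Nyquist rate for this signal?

Highest-frequency component: 51.6 kHz.
Nyquist rate = 2 × 51.6 kHz = 103.2 kHz.

103.2 kHz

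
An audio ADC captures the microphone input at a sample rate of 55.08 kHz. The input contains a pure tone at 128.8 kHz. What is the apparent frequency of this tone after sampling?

18.64 kHz

128.8 kHz mod fs = 18.64 kHz.
18.64 kHz ≤ fs/2 = 27.54 kHz, appears at 18.64 kHz.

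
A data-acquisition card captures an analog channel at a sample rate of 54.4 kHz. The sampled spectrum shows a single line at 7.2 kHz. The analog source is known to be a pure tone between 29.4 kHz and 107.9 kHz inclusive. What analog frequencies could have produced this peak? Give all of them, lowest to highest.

47.2 kHz, 61.6 kHz, 101.6 kHz

Frequencies that alias to 7.2 kHz are k·fs ± 7.2 kHz for integer k ≥ 0.
k=0: 7.2 kHz.
k=1: 47.2 kHz, 61.6 kHz.
k=2: 101.6 kHz, 116 kHz.
k=3: 156 kHz, 170.4 kHz.
Within [29.4 kHz, 107.9 kHz]: 47.2 kHz, 61.6 kHz, 101.6 kHz.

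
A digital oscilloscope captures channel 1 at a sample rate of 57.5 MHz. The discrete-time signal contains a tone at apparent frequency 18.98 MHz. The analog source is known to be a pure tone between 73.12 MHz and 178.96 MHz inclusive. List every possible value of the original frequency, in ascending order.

Frequencies that alias to 18.98 MHz are k·fs ± 18.98 MHz for integer k ≥ 0.
k=0: 18.98 MHz.
k=1: 38.52 MHz, 76.48 MHz.
k=2: 96.02 MHz, 133.98 MHz.
k=3: 153.52 MHz, 191.48 MHz.
k=4: 211.02 MHz, 248.98 MHz.
Within [73.12 MHz, 178.96 MHz]: 76.48 MHz, 96.02 MHz, 133.98 MHz, 153.52 MHz.

76.48 MHz, 96.02 MHz, 133.98 MHz, 153.52 MHz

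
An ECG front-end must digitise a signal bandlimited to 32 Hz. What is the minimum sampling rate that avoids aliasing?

64 Hz

Nyquist rate = 2 × 32 Hz = 64 Hz.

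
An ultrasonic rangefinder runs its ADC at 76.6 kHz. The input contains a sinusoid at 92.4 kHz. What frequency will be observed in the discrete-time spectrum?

15.8 kHz

92.4 kHz mod fs = 15.8 kHz.
15.8 kHz ≤ fs/2 = 38.3 kHz, appears at 15.8 kHz.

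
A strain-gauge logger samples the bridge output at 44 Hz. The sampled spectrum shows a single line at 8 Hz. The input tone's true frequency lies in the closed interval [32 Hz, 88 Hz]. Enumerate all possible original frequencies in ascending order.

36 Hz, 52 Hz, 80 Hz

Frequencies that alias to 8 Hz are k·fs ± 8 Hz for integer k ≥ 0.
k=0: 8 Hz.
k=1: 36 Hz, 52 Hz.
k=2: 80 Hz, 96 Hz.
k=3: 124 Hz, 140 Hz.
Within [32 Hz, 88 Hz]: 36 Hz, 52 Hz, 80 Hz.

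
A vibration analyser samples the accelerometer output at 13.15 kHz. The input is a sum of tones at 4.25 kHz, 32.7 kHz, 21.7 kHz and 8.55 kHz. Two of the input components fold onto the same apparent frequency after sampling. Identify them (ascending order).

8.55 kHz, 21.7 kHz

fs/2 = 6.575 kHz.
4.25 kHz ≤ fs/2 = 6.575 kHz, passes unchanged.
32.7 kHz mod fs = 6.4 kHz.
6.4 kHz ≤ fs/2 = 6.575 kHz, appears at 6.4 kHz.
21.7 kHz mod fs = 8.55 kHz.
8.55 kHz > fs/2 = 6.575 kHz, folds to fs − 8.55 kHz = 4.6 kHz.
8.55 kHz > fs/2 = 6.575 kHz, folds to fs − 8.55 kHz = 4.6 kHz.
8.55 kHz and 21.7 kHz both map to 4.6 kHz.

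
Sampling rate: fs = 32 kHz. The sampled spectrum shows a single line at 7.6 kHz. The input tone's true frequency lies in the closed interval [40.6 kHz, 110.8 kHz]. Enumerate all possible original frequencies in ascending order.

Frequencies that alias to 7.6 kHz are k·fs ± 7.6 kHz for integer k ≥ 0.
k=0: 7.6 kHz.
k=1: 24.4 kHz, 39.6 kHz.
k=2: 56.4 kHz, 71.6 kHz.
k=3: 88.4 kHz, 103.6 kHz.
k=4: 120.4 kHz, 135.6 kHz.
Within [40.6 kHz, 110.8 kHz]: 56.4 kHz, 71.6 kHz, 88.4 kHz, 103.6 kHz.

56.4 kHz, 71.6 kHz, 88.4 kHz, 103.6 kHz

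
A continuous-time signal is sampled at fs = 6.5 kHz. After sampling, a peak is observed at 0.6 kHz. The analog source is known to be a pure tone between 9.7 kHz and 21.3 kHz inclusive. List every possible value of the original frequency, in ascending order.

12.4 kHz, 13.6 kHz, 18.9 kHz, 20.1 kHz

Frequencies that alias to 0.6 kHz are k·fs ± 0.6 kHz for integer k ≥ 0.
k=0: 0.6 kHz.
k=1: 5.9 kHz, 7.1 kHz.
k=2: 12.4 kHz, 13.6 kHz.
k=3: 18.9 kHz, 20.1 kHz.
k=4: 25.4 kHz, 26.6 kHz.
Within [9.7 kHz, 21.3 kHz]: 12.4 kHz, 13.6 kHz, 18.9 kHz, 20.1 kHz.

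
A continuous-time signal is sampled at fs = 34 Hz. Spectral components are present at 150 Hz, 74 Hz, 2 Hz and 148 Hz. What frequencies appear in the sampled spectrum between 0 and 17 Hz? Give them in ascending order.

fs/2 = 17 Hz.
150 Hz mod fs = 14 Hz.
14 Hz ≤ fs/2 = 17 Hz, appears at 14 Hz.
74 Hz mod fs = 6 Hz.
6 Hz ≤ fs/2 = 17 Hz, appears at 6 Hz.
2 Hz ≤ fs/2 = 17 Hz, passes unchanged.
148 Hz mod fs = 12 Hz.
12 Hz ≤ fs/2 = 17 Hz, appears at 12 Hz.
Distinct values: {2 Hz, 6 Hz, 12 Hz, 14 Hz}.

2 Hz, 6 Hz, 12 Hz, 14 Hz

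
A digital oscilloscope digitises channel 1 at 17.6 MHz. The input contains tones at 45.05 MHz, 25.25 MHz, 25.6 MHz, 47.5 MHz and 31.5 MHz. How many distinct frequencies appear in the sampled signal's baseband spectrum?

5

fs/2 = 8.8 MHz.
45.05 MHz mod fs = 9.85 MHz.
9.85 MHz > fs/2 = 8.8 MHz, folds to fs − 9.85 MHz = 7.75 MHz.
25.25 MHz mod fs = 7.65 MHz.
7.65 MHz ≤ fs/2 = 8.8 MHz, appears at 7.65 MHz.
25.6 MHz mod fs = 8 MHz.
8 MHz ≤ fs/2 = 8.8 MHz, appears at 8 MHz.
47.5 MHz mod fs = 12.3 MHz.
12.3 MHz > fs/2 = 8.8 MHz, folds to fs − 12.3 MHz = 5.3 MHz.
31.5 MHz mod fs = 13.9 MHz.
13.9 MHz > fs/2 = 8.8 MHz, folds to fs − 13.9 MHz = 3.7 MHz.
Distinct values: {3.7 MHz, 5.3 MHz, 7.65 MHz, 7.75 MHz, 8 MHz} → 5.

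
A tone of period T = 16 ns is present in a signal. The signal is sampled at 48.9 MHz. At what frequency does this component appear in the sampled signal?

T = 16 ns → f = 1/T = 62.5 MHz.
62.5 MHz mod fs = 13.6 MHz.
13.6 MHz ≤ fs/2 = 24.45 MHz, appears at 13.6 MHz.

13.6 MHz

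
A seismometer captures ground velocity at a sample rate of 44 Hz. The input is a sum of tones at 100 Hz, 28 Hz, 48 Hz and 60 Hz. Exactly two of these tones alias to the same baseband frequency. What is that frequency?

16 Hz

fs/2 = 22 Hz.
100 Hz mod fs = 12 Hz.
12 Hz ≤ fs/2 = 22 Hz, appears at 12 Hz.
28 Hz > fs/2 = 22 Hz, folds to fs − 28 Hz = 16 Hz.
48 Hz mod fs = 4 Hz.
4 Hz ≤ fs/2 = 22 Hz, appears at 4 Hz.
60 Hz mod fs = 16 Hz.
16 Hz ≤ fs/2 = 22 Hz, appears at 16 Hz.
28 Hz and 60 Hz both map to 16 Hz.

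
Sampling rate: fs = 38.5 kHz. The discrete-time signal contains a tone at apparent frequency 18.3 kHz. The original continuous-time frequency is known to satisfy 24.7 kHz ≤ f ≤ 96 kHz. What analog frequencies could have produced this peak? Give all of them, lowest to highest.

56.8 kHz, 58.7 kHz, 95.3 kHz

Frequencies that alias to 18.3 kHz are k·fs ± 18.3 kHz for integer k ≥ 0.
k=0: 18.3 kHz.
k=1: 20.2 kHz, 56.8 kHz.
k=2: 58.7 kHz, 95.3 kHz.
k=3: 97.2 kHz, 133.8 kHz.
Within [24.7 kHz, 96 kHz]: 56.8 kHz, 58.7 kHz, 95.3 kHz.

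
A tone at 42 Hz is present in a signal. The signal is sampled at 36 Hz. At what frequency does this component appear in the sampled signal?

42 Hz mod fs = 6 Hz.
6 Hz ≤ fs/2 = 18 Hz, appears at 6 Hz.

6 Hz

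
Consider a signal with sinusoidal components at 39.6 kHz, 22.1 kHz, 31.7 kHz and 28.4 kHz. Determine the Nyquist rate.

Highest-frequency component: 39.6 kHz.
Nyquist rate = 2 × 39.6 kHz = 79.2 kHz.

79.2 kHz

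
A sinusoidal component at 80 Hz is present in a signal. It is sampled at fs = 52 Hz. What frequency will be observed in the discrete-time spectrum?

24 Hz

80 Hz mod fs = 28 Hz.
28 Hz > fs/2 = 26 Hz, folds to fs − 28 Hz = 24 Hz.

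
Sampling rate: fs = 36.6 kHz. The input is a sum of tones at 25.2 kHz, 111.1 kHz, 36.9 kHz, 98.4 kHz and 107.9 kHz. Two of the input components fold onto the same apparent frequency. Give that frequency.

11.4 kHz

fs/2 = 18.3 kHz.
25.2 kHz > fs/2 = 18.3 kHz, folds to fs − 25.2 kHz = 11.4 kHz.
111.1 kHz mod fs = 1.3 kHz.
1.3 kHz ≤ fs/2 = 18.3 kHz, appears at 1.3 kHz.
36.9 kHz mod fs = 0.3 kHz.
0.3 kHz ≤ fs/2 = 18.3 kHz, appears at 0.3 kHz.
98.4 kHz mod fs = 25.2 kHz.
25.2 kHz > fs/2 = 18.3 kHz, folds to fs − 25.2 kHz = 11.4 kHz.
107.9 kHz mod fs = 34.7 kHz.
34.7 kHz > fs/2 = 18.3 kHz, folds to fs − 34.7 kHz = 1.9 kHz.
25.2 kHz and 98.4 kHz both map to 11.4 kHz.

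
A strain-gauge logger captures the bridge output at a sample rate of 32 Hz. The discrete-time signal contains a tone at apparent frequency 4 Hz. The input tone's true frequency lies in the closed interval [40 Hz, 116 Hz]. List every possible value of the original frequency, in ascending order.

60 Hz, 68 Hz, 92 Hz, 100 Hz

Frequencies that alias to 4 Hz are k·fs ± 4 Hz for integer k ≥ 0.
k=0: 4 Hz.
k=1: 28 Hz, 36 Hz.
k=2: 60 Hz, 68 Hz.
k=3: 92 Hz, 100 Hz.
k=4: 124 Hz, 132 Hz.
Within [40 Hz, 116 Hz]: 60 Hz, 68 Hz, 92 Hz, 100 Hz.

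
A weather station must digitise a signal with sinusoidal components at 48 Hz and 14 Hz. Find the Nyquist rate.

Highest-frequency component: 48 Hz.
Nyquist rate = 2 × 48 Hz = 96 Hz.

96 Hz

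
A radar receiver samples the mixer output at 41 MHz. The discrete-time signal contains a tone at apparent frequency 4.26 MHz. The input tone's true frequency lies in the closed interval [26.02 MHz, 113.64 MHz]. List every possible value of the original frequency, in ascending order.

Frequencies that alias to 4.26 MHz are k·fs ± 4.26 MHz for integer k ≥ 0.
k=0: 4.26 MHz.
k=1: 36.74 MHz, 45.26 MHz.
k=2: 77.74 MHz, 86.26 MHz.
k=3: 118.74 MHz, 127.26 MHz.
Within [26.02 MHz, 113.64 MHz]: 36.74 MHz, 45.26 MHz, 77.74 MHz, 86.26 MHz.

36.74 MHz, 45.26 MHz, 77.74 MHz, 86.26 MHz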